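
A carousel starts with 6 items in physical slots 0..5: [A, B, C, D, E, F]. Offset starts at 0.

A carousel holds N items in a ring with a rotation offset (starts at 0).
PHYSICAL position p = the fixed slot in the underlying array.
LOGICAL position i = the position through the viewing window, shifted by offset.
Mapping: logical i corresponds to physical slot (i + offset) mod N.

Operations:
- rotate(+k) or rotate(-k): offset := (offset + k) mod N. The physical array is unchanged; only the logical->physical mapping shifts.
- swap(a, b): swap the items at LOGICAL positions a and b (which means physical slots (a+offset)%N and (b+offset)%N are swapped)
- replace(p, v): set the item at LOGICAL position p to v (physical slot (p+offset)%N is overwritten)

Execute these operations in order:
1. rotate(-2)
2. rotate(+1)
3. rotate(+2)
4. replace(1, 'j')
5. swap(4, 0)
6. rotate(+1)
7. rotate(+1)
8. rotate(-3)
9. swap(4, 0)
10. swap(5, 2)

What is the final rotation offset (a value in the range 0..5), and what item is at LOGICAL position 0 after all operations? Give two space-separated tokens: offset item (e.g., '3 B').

Answer: 0 E

Derivation:
After op 1 (rotate(-2)): offset=4, physical=[A,B,C,D,E,F], logical=[E,F,A,B,C,D]
After op 2 (rotate(+1)): offset=5, physical=[A,B,C,D,E,F], logical=[F,A,B,C,D,E]
After op 3 (rotate(+2)): offset=1, physical=[A,B,C,D,E,F], logical=[B,C,D,E,F,A]
After op 4 (replace(1, 'j')): offset=1, physical=[A,B,j,D,E,F], logical=[B,j,D,E,F,A]
After op 5 (swap(4, 0)): offset=1, physical=[A,F,j,D,E,B], logical=[F,j,D,E,B,A]
After op 6 (rotate(+1)): offset=2, physical=[A,F,j,D,E,B], logical=[j,D,E,B,A,F]
After op 7 (rotate(+1)): offset=3, physical=[A,F,j,D,E,B], logical=[D,E,B,A,F,j]
After op 8 (rotate(-3)): offset=0, physical=[A,F,j,D,E,B], logical=[A,F,j,D,E,B]
After op 9 (swap(4, 0)): offset=0, physical=[E,F,j,D,A,B], logical=[E,F,j,D,A,B]
After op 10 (swap(5, 2)): offset=0, physical=[E,F,B,D,A,j], logical=[E,F,B,D,A,j]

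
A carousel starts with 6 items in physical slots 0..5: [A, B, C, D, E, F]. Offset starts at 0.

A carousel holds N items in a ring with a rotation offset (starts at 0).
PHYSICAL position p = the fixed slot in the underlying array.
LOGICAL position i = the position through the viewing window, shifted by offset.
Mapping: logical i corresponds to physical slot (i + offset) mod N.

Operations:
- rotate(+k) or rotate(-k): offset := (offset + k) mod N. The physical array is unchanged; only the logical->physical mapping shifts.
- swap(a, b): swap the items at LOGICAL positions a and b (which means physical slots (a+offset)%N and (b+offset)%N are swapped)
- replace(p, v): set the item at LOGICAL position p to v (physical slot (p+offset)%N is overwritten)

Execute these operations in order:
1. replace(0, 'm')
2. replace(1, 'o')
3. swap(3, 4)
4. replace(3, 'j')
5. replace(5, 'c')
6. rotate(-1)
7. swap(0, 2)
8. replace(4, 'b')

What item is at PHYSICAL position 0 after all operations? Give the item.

Answer: m

Derivation:
After op 1 (replace(0, 'm')): offset=0, physical=[m,B,C,D,E,F], logical=[m,B,C,D,E,F]
After op 2 (replace(1, 'o')): offset=0, physical=[m,o,C,D,E,F], logical=[m,o,C,D,E,F]
After op 3 (swap(3, 4)): offset=0, physical=[m,o,C,E,D,F], logical=[m,o,C,E,D,F]
After op 4 (replace(3, 'j')): offset=0, physical=[m,o,C,j,D,F], logical=[m,o,C,j,D,F]
After op 5 (replace(5, 'c')): offset=0, physical=[m,o,C,j,D,c], logical=[m,o,C,j,D,c]
After op 6 (rotate(-1)): offset=5, physical=[m,o,C,j,D,c], logical=[c,m,o,C,j,D]
After op 7 (swap(0, 2)): offset=5, physical=[m,c,C,j,D,o], logical=[o,m,c,C,j,D]
After op 8 (replace(4, 'b')): offset=5, physical=[m,c,C,b,D,o], logical=[o,m,c,C,b,D]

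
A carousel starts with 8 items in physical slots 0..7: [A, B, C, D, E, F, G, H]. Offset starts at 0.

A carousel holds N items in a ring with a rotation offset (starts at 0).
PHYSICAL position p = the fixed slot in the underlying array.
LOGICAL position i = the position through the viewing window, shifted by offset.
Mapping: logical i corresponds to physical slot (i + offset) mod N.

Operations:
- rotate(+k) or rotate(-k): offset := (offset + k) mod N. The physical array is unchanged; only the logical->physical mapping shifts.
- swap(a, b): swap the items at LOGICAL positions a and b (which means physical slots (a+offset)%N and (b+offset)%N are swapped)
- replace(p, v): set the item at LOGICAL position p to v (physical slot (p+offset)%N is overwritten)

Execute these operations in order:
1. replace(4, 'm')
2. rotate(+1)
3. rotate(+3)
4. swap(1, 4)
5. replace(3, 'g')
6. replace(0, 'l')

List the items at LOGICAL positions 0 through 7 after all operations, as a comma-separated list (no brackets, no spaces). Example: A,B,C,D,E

After op 1 (replace(4, 'm')): offset=0, physical=[A,B,C,D,m,F,G,H], logical=[A,B,C,D,m,F,G,H]
After op 2 (rotate(+1)): offset=1, physical=[A,B,C,D,m,F,G,H], logical=[B,C,D,m,F,G,H,A]
After op 3 (rotate(+3)): offset=4, physical=[A,B,C,D,m,F,G,H], logical=[m,F,G,H,A,B,C,D]
After op 4 (swap(1, 4)): offset=4, physical=[F,B,C,D,m,A,G,H], logical=[m,A,G,H,F,B,C,D]
After op 5 (replace(3, 'g')): offset=4, physical=[F,B,C,D,m,A,G,g], logical=[m,A,G,g,F,B,C,D]
After op 6 (replace(0, 'l')): offset=4, physical=[F,B,C,D,l,A,G,g], logical=[l,A,G,g,F,B,C,D]

Answer: l,A,G,g,F,B,C,D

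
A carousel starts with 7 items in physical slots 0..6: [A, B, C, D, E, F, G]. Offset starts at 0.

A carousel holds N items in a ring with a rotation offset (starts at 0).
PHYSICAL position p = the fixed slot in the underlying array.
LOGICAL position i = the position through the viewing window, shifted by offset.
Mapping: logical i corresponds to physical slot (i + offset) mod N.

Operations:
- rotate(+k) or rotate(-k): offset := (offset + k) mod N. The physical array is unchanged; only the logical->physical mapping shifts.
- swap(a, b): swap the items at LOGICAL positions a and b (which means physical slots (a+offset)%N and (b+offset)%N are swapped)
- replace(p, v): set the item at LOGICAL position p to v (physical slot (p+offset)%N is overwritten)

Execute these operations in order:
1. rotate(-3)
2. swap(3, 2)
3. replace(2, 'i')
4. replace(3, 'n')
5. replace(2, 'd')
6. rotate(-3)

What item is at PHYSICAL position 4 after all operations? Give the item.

Answer: E

Derivation:
After op 1 (rotate(-3)): offset=4, physical=[A,B,C,D,E,F,G], logical=[E,F,G,A,B,C,D]
After op 2 (swap(3, 2)): offset=4, physical=[G,B,C,D,E,F,A], logical=[E,F,A,G,B,C,D]
After op 3 (replace(2, 'i')): offset=4, physical=[G,B,C,D,E,F,i], logical=[E,F,i,G,B,C,D]
After op 4 (replace(3, 'n')): offset=4, physical=[n,B,C,D,E,F,i], logical=[E,F,i,n,B,C,D]
After op 5 (replace(2, 'd')): offset=4, physical=[n,B,C,D,E,F,d], logical=[E,F,d,n,B,C,D]
After op 6 (rotate(-3)): offset=1, physical=[n,B,C,D,E,F,d], logical=[B,C,D,E,F,d,n]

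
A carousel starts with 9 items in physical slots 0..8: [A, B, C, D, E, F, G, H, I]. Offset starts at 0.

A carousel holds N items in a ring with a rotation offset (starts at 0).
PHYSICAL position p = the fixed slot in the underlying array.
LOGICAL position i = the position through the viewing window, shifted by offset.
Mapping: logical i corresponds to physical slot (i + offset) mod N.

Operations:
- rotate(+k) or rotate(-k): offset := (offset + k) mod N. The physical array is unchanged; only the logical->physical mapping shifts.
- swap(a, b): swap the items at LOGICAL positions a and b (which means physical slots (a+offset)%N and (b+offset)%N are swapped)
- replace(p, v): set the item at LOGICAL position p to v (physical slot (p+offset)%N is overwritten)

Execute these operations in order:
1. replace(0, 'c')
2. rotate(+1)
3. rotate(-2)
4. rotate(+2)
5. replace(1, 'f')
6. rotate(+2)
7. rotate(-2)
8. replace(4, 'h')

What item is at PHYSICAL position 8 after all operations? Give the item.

After op 1 (replace(0, 'c')): offset=0, physical=[c,B,C,D,E,F,G,H,I], logical=[c,B,C,D,E,F,G,H,I]
After op 2 (rotate(+1)): offset=1, physical=[c,B,C,D,E,F,G,H,I], logical=[B,C,D,E,F,G,H,I,c]
After op 3 (rotate(-2)): offset=8, physical=[c,B,C,D,E,F,G,H,I], logical=[I,c,B,C,D,E,F,G,H]
After op 4 (rotate(+2)): offset=1, physical=[c,B,C,D,E,F,G,H,I], logical=[B,C,D,E,F,G,H,I,c]
After op 5 (replace(1, 'f')): offset=1, physical=[c,B,f,D,E,F,G,H,I], logical=[B,f,D,E,F,G,H,I,c]
After op 6 (rotate(+2)): offset=3, physical=[c,B,f,D,E,F,G,H,I], logical=[D,E,F,G,H,I,c,B,f]
After op 7 (rotate(-2)): offset=1, physical=[c,B,f,D,E,F,G,H,I], logical=[B,f,D,E,F,G,H,I,c]
After op 8 (replace(4, 'h')): offset=1, physical=[c,B,f,D,E,h,G,H,I], logical=[B,f,D,E,h,G,H,I,c]

Answer: I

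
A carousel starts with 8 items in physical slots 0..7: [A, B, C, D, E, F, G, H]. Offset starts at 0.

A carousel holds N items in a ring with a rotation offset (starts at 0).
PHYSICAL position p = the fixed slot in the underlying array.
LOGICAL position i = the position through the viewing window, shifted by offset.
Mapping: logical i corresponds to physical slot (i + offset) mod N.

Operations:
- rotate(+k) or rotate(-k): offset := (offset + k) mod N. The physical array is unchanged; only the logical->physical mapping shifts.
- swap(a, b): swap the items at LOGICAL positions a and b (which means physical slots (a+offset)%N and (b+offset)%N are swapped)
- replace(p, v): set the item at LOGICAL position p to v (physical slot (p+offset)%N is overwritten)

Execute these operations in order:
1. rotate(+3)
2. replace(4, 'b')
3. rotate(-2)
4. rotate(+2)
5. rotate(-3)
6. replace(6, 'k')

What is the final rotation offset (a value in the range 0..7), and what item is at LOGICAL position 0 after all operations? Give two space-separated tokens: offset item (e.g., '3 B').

Answer: 0 A

Derivation:
After op 1 (rotate(+3)): offset=3, physical=[A,B,C,D,E,F,G,H], logical=[D,E,F,G,H,A,B,C]
After op 2 (replace(4, 'b')): offset=3, physical=[A,B,C,D,E,F,G,b], logical=[D,E,F,G,b,A,B,C]
After op 3 (rotate(-2)): offset=1, physical=[A,B,C,D,E,F,G,b], logical=[B,C,D,E,F,G,b,A]
After op 4 (rotate(+2)): offset=3, physical=[A,B,C,D,E,F,G,b], logical=[D,E,F,G,b,A,B,C]
After op 5 (rotate(-3)): offset=0, physical=[A,B,C,D,E,F,G,b], logical=[A,B,C,D,E,F,G,b]
After op 6 (replace(6, 'k')): offset=0, physical=[A,B,C,D,E,F,k,b], logical=[A,B,C,D,E,F,k,b]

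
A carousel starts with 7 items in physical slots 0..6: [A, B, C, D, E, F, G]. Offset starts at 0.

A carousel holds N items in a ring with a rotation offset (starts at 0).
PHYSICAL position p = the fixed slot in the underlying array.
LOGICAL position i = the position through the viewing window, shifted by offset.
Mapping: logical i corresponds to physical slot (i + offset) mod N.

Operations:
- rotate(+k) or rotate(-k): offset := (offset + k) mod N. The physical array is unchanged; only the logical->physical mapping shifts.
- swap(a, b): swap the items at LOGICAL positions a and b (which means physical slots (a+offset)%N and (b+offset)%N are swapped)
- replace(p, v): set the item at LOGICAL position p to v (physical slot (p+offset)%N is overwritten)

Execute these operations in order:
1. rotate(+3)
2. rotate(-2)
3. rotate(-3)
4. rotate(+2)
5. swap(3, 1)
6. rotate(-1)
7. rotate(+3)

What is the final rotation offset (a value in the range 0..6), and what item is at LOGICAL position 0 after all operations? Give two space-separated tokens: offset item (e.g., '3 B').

After op 1 (rotate(+3)): offset=3, physical=[A,B,C,D,E,F,G], logical=[D,E,F,G,A,B,C]
After op 2 (rotate(-2)): offset=1, physical=[A,B,C,D,E,F,G], logical=[B,C,D,E,F,G,A]
After op 3 (rotate(-3)): offset=5, physical=[A,B,C,D,E,F,G], logical=[F,G,A,B,C,D,E]
After op 4 (rotate(+2)): offset=0, physical=[A,B,C,D,E,F,G], logical=[A,B,C,D,E,F,G]
After op 5 (swap(3, 1)): offset=0, physical=[A,D,C,B,E,F,G], logical=[A,D,C,B,E,F,G]
After op 6 (rotate(-1)): offset=6, physical=[A,D,C,B,E,F,G], logical=[G,A,D,C,B,E,F]
After op 7 (rotate(+3)): offset=2, physical=[A,D,C,B,E,F,G], logical=[C,B,E,F,G,A,D]

Answer: 2 C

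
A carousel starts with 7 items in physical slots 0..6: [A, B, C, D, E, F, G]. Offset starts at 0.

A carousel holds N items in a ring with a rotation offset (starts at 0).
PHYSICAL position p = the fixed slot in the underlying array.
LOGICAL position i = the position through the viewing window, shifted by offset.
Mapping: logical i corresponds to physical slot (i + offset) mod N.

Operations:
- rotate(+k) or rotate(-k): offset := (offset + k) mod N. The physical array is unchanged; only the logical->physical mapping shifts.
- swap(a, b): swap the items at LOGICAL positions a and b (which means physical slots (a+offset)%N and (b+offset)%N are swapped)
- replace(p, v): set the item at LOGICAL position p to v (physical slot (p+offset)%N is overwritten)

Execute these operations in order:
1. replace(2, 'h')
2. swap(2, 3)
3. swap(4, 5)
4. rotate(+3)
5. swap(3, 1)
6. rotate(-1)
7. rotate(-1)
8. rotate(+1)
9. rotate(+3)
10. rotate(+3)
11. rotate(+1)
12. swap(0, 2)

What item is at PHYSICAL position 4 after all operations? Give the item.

Answer: D

Derivation:
After op 1 (replace(2, 'h')): offset=0, physical=[A,B,h,D,E,F,G], logical=[A,B,h,D,E,F,G]
After op 2 (swap(2, 3)): offset=0, physical=[A,B,D,h,E,F,G], logical=[A,B,D,h,E,F,G]
After op 3 (swap(4, 5)): offset=0, physical=[A,B,D,h,F,E,G], logical=[A,B,D,h,F,E,G]
After op 4 (rotate(+3)): offset=3, physical=[A,B,D,h,F,E,G], logical=[h,F,E,G,A,B,D]
After op 5 (swap(3, 1)): offset=3, physical=[A,B,D,h,G,E,F], logical=[h,G,E,F,A,B,D]
After op 6 (rotate(-1)): offset=2, physical=[A,B,D,h,G,E,F], logical=[D,h,G,E,F,A,B]
After op 7 (rotate(-1)): offset=1, physical=[A,B,D,h,G,E,F], logical=[B,D,h,G,E,F,A]
After op 8 (rotate(+1)): offset=2, physical=[A,B,D,h,G,E,F], logical=[D,h,G,E,F,A,B]
After op 9 (rotate(+3)): offset=5, physical=[A,B,D,h,G,E,F], logical=[E,F,A,B,D,h,G]
After op 10 (rotate(+3)): offset=1, physical=[A,B,D,h,G,E,F], logical=[B,D,h,G,E,F,A]
After op 11 (rotate(+1)): offset=2, physical=[A,B,D,h,G,E,F], logical=[D,h,G,E,F,A,B]
After op 12 (swap(0, 2)): offset=2, physical=[A,B,G,h,D,E,F], logical=[G,h,D,E,F,A,B]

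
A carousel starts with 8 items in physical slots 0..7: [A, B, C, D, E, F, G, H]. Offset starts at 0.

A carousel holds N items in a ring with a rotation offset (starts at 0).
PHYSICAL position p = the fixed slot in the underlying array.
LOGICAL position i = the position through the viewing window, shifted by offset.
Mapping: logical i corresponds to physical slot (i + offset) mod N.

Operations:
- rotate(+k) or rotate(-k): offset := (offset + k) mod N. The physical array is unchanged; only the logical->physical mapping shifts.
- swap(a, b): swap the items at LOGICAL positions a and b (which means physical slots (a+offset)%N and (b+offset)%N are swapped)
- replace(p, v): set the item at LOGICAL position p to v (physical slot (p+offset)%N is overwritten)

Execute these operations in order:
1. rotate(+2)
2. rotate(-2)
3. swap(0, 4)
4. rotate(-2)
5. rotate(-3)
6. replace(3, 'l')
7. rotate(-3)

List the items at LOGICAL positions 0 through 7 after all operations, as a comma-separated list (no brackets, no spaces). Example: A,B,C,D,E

After op 1 (rotate(+2)): offset=2, physical=[A,B,C,D,E,F,G,H], logical=[C,D,E,F,G,H,A,B]
After op 2 (rotate(-2)): offset=0, physical=[A,B,C,D,E,F,G,H], logical=[A,B,C,D,E,F,G,H]
After op 3 (swap(0, 4)): offset=0, physical=[E,B,C,D,A,F,G,H], logical=[E,B,C,D,A,F,G,H]
After op 4 (rotate(-2)): offset=6, physical=[E,B,C,D,A,F,G,H], logical=[G,H,E,B,C,D,A,F]
After op 5 (rotate(-3)): offset=3, physical=[E,B,C,D,A,F,G,H], logical=[D,A,F,G,H,E,B,C]
After op 6 (replace(3, 'l')): offset=3, physical=[E,B,C,D,A,F,l,H], logical=[D,A,F,l,H,E,B,C]
After op 7 (rotate(-3)): offset=0, physical=[E,B,C,D,A,F,l,H], logical=[E,B,C,D,A,F,l,H]

Answer: E,B,C,D,A,F,l,H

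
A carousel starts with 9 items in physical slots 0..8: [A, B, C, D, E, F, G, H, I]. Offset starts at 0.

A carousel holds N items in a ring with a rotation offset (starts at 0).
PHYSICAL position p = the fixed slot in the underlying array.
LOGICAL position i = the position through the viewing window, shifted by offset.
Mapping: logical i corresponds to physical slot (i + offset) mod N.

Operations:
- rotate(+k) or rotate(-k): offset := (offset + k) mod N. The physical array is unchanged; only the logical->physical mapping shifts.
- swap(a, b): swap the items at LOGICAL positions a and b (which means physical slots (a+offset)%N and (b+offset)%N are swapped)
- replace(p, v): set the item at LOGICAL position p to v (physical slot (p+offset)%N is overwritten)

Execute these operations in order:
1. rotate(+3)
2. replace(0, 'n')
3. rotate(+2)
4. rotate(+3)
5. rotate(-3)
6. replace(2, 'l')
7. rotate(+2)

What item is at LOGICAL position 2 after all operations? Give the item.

Answer: A

Derivation:
After op 1 (rotate(+3)): offset=3, physical=[A,B,C,D,E,F,G,H,I], logical=[D,E,F,G,H,I,A,B,C]
After op 2 (replace(0, 'n')): offset=3, physical=[A,B,C,n,E,F,G,H,I], logical=[n,E,F,G,H,I,A,B,C]
After op 3 (rotate(+2)): offset=5, physical=[A,B,C,n,E,F,G,H,I], logical=[F,G,H,I,A,B,C,n,E]
After op 4 (rotate(+3)): offset=8, physical=[A,B,C,n,E,F,G,H,I], logical=[I,A,B,C,n,E,F,G,H]
After op 5 (rotate(-3)): offset=5, physical=[A,B,C,n,E,F,G,H,I], logical=[F,G,H,I,A,B,C,n,E]
After op 6 (replace(2, 'l')): offset=5, physical=[A,B,C,n,E,F,G,l,I], logical=[F,G,l,I,A,B,C,n,E]
After op 7 (rotate(+2)): offset=7, physical=[A,B,C,n,E,F,G,l,I], logical=[l,I,A,B,C,n,E,F,G]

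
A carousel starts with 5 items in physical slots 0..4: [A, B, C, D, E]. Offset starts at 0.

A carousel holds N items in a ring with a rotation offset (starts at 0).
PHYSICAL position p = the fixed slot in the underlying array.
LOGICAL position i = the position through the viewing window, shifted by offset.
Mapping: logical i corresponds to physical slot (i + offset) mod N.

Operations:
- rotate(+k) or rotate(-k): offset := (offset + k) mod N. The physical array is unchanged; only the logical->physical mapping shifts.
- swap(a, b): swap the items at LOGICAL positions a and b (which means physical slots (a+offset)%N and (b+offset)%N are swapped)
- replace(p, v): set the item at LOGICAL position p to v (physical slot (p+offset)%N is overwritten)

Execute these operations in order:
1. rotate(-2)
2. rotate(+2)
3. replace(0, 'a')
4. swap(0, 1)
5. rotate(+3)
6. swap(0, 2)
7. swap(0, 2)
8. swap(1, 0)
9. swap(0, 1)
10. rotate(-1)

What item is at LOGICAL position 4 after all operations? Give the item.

Answer: a

Derivation:
After op 1 (rotate(-2)): offset=3, physical=[A,B,C,D,E], logical=[D,E,A,B,C]
After op 2 (rotate(+2)): offset=0, physical=[A,B,C,D,E], logical=[A,B,C,D,E]
After op 3 (replace(0, 'a')): offset=0, physical=[a,B,C,D,E], logical=[a,B,C,D,E]
After op 4 (swap(0, 1)): offset=0, physical=[B,a,C,D,E], logical=[B,a,C,D,E]
After op 5 (rotate(+3)): offset=3, physical=[B,a,C,D,E], logical=[D,E,B,a,C]
After op 6 (swap(0, 2)): offset=3, physical=[D,a,C,B,E], logical=[B,E,D,a,C]
After op 7 (swap(0, 2)): offset=3, physical=[B,a,C,D,E], logical=[D,E,B,a,C]
After op 8 (swap(1, 0)): offset=3, physical=[B,a,C,E,D], logical=[E,D,B,a,C]
After op 9 (swap(0, 1)): offset=3, physical=[B,a,C,D,E], logical=[D,E,B,a,C]
After op 10 (rotate(-1)): offset=2, physical=[B,a,C,D,E], logical=[C,D,E,B,a]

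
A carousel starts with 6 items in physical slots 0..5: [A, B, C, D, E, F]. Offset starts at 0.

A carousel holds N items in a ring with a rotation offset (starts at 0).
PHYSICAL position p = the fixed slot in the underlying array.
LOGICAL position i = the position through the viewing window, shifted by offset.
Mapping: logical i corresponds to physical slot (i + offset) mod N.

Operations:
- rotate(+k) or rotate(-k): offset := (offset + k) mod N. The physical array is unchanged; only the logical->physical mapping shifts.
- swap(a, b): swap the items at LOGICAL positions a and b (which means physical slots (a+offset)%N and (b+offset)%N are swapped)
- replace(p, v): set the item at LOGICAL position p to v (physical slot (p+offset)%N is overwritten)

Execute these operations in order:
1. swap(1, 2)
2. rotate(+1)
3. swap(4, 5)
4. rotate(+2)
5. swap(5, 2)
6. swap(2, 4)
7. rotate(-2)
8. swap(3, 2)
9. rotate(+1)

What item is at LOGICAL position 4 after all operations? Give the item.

Answer: F

Derivation:
After op 1 (swap(1, 2)): offset=0, physical=[A,C,B,D,E,F], logical=[A,C,B,D,E,F]
After op 2 (rotate(+1)): offset=1, physical=[A,C,B,D,E,F], logical=[C,B,D,E,F,A]
After op 3 (swap(4, 5)): offset=1, physical=[F,C,B,D,E,A], logical=[C,B,D,E,A,F]
After op 4 (rotate(+2)): offset=3, physical=[F,C,B,D,E,A], logical=[D,E,A,F,C,B]
After op 5 (swap(5, 2)): offset=3, physical=[F,C,A,D,E,B], logical=[D,E,B,F,C,A]
After op 6 (swap(2, 4)): offset=3, physical=[F,B,A,D,E,C], logical=[D,E,C,F,B,A]
After op 7 (rotate(-2)): offset=1, physical=[F,B,A,D,E,C], logical=[B,A,D,E,C,F]
After op 8 (swap(3, 2)): offset=1, physical=[F,B,A,E,D,C], logical=[B,A,E,D,C,F]
After op 9 (rotate(+1)): offset=2, physical=[F,B,A,E,D,C], logical=[A,E,D,C,F,B]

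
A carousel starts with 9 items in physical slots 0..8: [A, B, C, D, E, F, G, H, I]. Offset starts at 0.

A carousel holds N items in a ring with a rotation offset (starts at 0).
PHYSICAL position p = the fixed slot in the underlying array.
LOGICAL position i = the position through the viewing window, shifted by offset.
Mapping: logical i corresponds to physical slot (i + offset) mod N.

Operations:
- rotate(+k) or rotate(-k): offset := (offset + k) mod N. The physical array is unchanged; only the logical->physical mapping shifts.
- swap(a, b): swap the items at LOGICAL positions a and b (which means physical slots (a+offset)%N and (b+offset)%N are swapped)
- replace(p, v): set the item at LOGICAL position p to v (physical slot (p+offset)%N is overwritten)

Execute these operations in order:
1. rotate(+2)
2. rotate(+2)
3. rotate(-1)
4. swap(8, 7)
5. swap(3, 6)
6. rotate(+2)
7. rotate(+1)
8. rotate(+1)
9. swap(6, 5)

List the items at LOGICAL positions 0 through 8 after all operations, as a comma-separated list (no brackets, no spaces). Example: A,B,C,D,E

After op 1 (rotate(+2)): offset=2, physical=[A,B,C,D,E,F,G,H,I], logical=[C,D,E,F,G,H,I,A,B]
After op 2 (rotate(+2)): offset=4, physical=[A,B,C,D,E,F,G,H,I], logical=[E,F,G,H,I,A,B,C,D]
After op 3 (rotate(-1)): offset=3, physical=[A,B,C,D,E,F,G,H,I], logical=[D,E,F,G,H,I,A,B,C]
After op 4 (swap(8, 7)): offset=3, physical=[A,C,B,D,E,F,G,H,I], logical=[D,E,F,G,H,I,A,C,B]
After op 5 (swap(3, 6)): offset=3, physical=[G,C,B,D,E,F,A,H,I], logical=[D,E,F,A,H,I,G,C,B]
After op 6 (rotate(+2)): offset=5, physical=[G,C,B,D,E,F,A,H,I], logical=[F,A,H,I,G,C,B,D,E]
After op 7 (rotate(+1)): offset=6, physical=[G,C,B,D,E,F,A,H,I], logical=[A,H,I,G,C,B,D,E,F]
After op 8 (rotate(+1)): offset=7, physical=[G,C,B,D,E,F,A,H,I], logical=[H,I,G,C,B,D,E,F,A]
After op 9 (swap(6, 5)): offset=7, physical=[G,C,B,E,D,F,A,H,I], logical=[H,I,G,C,B,E,D,F,A]

Answer: H,I,G,C,B,E,D,F,A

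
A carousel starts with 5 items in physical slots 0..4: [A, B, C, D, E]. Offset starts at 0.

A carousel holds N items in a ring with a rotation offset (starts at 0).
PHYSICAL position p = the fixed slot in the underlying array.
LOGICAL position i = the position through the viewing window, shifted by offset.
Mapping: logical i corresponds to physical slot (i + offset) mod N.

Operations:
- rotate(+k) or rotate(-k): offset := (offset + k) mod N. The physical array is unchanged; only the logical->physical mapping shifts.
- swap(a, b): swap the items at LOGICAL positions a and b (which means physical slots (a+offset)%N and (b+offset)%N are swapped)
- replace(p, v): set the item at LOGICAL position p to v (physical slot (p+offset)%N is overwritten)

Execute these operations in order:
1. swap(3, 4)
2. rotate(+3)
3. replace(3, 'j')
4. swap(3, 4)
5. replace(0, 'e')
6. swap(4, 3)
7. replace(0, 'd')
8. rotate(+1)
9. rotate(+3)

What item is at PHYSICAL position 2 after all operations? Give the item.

Answer: C

Derivation:
After op 1 (swap(3, 4)): offset=0, physical=[A,B,C,E,D], logical=[A,B,C,E,D]
After op 2 (rotate(+3)): offset=3, physical=[A,B,C,E,D], logical=[E,D,A,B,C]
After op 3 (replace(3, 'j')): offset=3, physical=[A,j,C,E,D], logical=[E,D,A,j,C]
After op 4 (swap(3, 4)): offset=3, physical=[A,C,j,E,D], logical=[E,D,A,C,j]
After op 5 (replace(0, 'e')): offset=3, physical=[A,C,j,e,D], logical=[e,D,A,C,j]
After op 6 (swap(4, 3)): offset=3, physical=[A,j,C,e,D], logical=[e,D,A,j,C]
After op 7 (replace(0, 'd')): offset=3, physical=[A,j,C,d,D], logical=[d,D,A,j,C]
After op 8 (rotate(+1)): offset=4, physical=[A,j,C,d,D], logical=[D,A,j,C,d]
After op 9 (rotate(+3)): offset=2, physical=[A,j,C,d,D], logical=[C,d,D,A,j]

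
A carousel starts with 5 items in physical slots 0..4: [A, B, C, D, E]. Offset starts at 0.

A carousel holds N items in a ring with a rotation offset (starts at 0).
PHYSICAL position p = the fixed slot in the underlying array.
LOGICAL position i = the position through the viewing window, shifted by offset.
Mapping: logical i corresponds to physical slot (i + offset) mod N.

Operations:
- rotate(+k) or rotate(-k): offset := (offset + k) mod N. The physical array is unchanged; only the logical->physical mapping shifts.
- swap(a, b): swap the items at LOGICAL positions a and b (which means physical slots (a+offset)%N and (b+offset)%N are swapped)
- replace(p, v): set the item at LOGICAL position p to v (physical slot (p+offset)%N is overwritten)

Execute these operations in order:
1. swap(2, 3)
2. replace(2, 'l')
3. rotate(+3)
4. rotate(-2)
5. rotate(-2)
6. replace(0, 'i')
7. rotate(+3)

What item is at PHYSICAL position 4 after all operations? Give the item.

Answer: i

Derivation:
After op 1 (swap(2, 3)): offset=0, physical=[A,B,D,C,E], logical=[A,B,D,C,E]
After op 2 (replace(2, 'l')): offset=0, physical=[A,B,l,C,E], logical=[A,B,l,C,E]
After op 3 (rotate(+3)): offset=3, physical=[A,B,l,C,E], logical=[C,E,A,B,l]
After op 4 (rotate(-2)): offset=1, physical=[A,B,l,C,E], logical=[B,l,C,E,A]
After op 5 (rotate(-2)): offset=4, physical=[A,B,l,C,E], logical=[E,A,B,l,C]
After op 6 (replace(0, 'i')): offset=4, physical=[A,B,l,C,i], logical=[i,A,B,l,C]
After op 7 (rotate(+3)): offset=2, physical=[A,B,l,C,i], logical=[l,C,i,A,B]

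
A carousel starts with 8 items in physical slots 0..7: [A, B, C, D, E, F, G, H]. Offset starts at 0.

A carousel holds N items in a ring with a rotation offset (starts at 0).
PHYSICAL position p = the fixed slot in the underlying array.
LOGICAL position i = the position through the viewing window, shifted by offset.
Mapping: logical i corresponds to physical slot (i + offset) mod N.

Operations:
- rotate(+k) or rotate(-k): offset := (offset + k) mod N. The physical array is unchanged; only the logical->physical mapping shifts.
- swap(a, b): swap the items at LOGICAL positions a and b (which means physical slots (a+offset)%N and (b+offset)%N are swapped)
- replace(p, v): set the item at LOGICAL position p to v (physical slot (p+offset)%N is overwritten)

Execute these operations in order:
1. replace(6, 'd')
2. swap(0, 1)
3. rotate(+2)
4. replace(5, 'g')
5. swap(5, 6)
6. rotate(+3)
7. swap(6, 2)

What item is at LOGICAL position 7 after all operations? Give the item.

Answer: E

Derivation:
After op 1 (replace(6, 'd')): offset=0, physical=[A,B,C,D,E,F,d,H], logical=[A,B,C,D,E,F,d,H]
After op 2 (swap(0, 1)): offset=0, physical=[B,A,C,D,E,F,d,H], logical=[B,A,C,D,E,F,d,H]
After op 3 (rotate(+2)): offset=2, physical=[B,A,C,D,E,F,d,H], logical=[C,D,E,F,d,H,B,A]
After op 4 (replace(5, 'g')): offset=2, physical=[B,A,C,D,E,F,d,g], logical=[C,D,E,F,d,g,B,A]
After op 5 (swap(5, 6)): offset=2, physical=[g,A,C,D,E,F,d,B], logical=[C,D,E,F,d,B,g,A]
After op 6 (rotate(+3)): offset=5, physical=[g,A,C,D,E,F,d,B], logical=[F,d,B,g,A,C,D,E]
After op 7 (swap(6, 2)): offset=5, physical=[g,A,C,B,E,F,d,D], logical=[F,d,D,g,A,C,B,E]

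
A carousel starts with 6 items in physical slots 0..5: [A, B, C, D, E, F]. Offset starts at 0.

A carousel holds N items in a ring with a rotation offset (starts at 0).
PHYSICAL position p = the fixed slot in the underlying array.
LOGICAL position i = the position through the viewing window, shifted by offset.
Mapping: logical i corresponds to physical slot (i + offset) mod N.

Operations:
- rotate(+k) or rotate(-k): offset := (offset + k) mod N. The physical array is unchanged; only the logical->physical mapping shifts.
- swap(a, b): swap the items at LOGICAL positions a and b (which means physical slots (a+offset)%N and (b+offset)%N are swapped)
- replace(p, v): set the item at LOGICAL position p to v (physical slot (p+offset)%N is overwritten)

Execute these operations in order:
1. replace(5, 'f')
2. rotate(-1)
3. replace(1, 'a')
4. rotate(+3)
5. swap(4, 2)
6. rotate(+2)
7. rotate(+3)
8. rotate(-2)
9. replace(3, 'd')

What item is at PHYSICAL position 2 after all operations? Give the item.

After op 1 (replace(5, 'f')): offset=0, physical=[A,B,C,D,E,f], logical=[A,B,C,D,E,f]
After op 2 (rotate(-1)): offset=5, physical=[A,B,C,D,E,f], logical=[f,A,B,C,D,E]
After op 3 (replace(1, 'a')): offset=5, physical=[a,B,C,D,E,f], logical=[f,a,B,C,D,E]
After op 4 (rotate(+3)): offset=2, physical=[a,B,C,D,E,f], logical=[C,D,E,f,a,B]
After op 5 (swap(4, 2)): offset=2, physical=[E,B,C,D,a,f], logical=[C,D,a,f,E,B]
After op 6 (rotate(+2)): offset=4, physical=[E,B,C,D,a,f], logical=[a,f,E,B,C,D]
After op 7 (rotate(+3)): offset=1, physical=[E,B,C,D,a,f], logical=[B,C,D,a,f,E]
After op 8 (rotate(-2)): offset=5, physical=[E,B,C,D,a,f], logical=[f,E,B,C,D,a]
After op 9 (replace(3, 'd')): offset=5, physical=[E,B,d,D,a,f], logical=[f,E,B,d,D,a]

Answer: d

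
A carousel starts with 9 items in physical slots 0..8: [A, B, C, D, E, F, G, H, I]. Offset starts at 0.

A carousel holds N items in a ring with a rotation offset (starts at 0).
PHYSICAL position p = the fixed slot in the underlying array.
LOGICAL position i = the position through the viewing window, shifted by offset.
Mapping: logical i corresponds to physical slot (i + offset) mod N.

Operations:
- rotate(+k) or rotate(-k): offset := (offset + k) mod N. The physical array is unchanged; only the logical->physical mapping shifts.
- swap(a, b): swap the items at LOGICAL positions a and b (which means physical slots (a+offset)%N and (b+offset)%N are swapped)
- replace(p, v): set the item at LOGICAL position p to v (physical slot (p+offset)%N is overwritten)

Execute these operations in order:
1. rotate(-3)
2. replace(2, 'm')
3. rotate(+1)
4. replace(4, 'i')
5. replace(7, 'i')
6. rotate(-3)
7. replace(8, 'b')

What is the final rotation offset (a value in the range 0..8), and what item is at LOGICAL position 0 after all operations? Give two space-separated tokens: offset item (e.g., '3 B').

After op 1 (rotate(-3)): offset=6, physical=[A,B,C,D,E,F,G,H,I], logical=[G,H,I,A,B,C,D,E,F]
After op 2 (replace(2, 'm')): offset=6, physical=[A,B,C,D,E,F,G,H,m], logical=[G,H,m,A,B,C,D,E,F]
After op 3 (rotate(+1)): offset=7, physical=[A,B,C,D,E,F,G,H,m], logical=[H,m,A,B,C,D,E,F,G]
After op 4 (replace(4, 'i')): offset=7, physical=[A,B,i,D,E,F,G,H,m], logical=[H,m,A,B,i,D,E,F,G]
After op 5 (replace(7, 'i')): offset=7, physical=[A,B,i,D,E,i,G,H,m], logical=[H,m,A,B,i,D,E,i,G]
After op 6 (rotate(-3)): offset=4, physical=[A,B,i,D,E,i,G,H,m], logical=[E,i,G,H,m,A,B,i,D]
After op 7 (replace(8, 'b')): offset=4, physical=[A,B,i,b,E,i,G,H,m], logical=[E,i,G,H,m,A,B,i,b]

Answer: 4 E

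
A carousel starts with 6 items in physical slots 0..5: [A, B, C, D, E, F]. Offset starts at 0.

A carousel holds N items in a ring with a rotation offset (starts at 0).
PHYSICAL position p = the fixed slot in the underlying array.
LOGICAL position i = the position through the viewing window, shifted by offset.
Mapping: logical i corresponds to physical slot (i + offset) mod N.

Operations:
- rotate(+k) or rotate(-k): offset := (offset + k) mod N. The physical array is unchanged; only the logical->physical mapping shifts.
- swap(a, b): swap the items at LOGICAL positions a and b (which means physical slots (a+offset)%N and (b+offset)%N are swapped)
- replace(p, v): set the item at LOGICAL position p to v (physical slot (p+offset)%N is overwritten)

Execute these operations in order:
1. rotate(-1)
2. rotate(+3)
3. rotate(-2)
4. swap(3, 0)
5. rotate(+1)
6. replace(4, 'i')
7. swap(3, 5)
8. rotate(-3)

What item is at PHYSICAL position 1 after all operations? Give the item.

Answer: B

Derivation:
After op 1 (rotate(-1)): offset=5, physical=[A,B,C,D,E,F], logical=[F,A,B,C,D,E]
After op 2 (rotate(+3)): offset=2, physical=[A,B,C,D,E,F], logical=[C,D,E,F,A,B]
After op 3 (rotate(-2)): offset=0, physical=[A,B,C,D,E,F], logical=[A,B,C,D,E,F]
After op 4 (swap(3, 0)): offset=0, physical=[D,B,C,A,E,F], logical=[D,B,C,A,E,F]
After op 5 (rotate(+1)): offset=1, physical=[D,B,C,A,E,F], logical=[B,C,A,E,F,D]
After op 6 (replace(4, 'i')): offset=1, physical=[D,B,C,A,E,i], logical=[B,C,A,E,i,D]
After op 7 (swap(3, 5)): offset=1, physical=[E,B,C,A,D,i], logical=[B,C,A,D,i,E]
After op 8 (rotate(-3)): offset=4, physical=[E,B,C,A,D,i], logical=[D,i,E,B,C,A]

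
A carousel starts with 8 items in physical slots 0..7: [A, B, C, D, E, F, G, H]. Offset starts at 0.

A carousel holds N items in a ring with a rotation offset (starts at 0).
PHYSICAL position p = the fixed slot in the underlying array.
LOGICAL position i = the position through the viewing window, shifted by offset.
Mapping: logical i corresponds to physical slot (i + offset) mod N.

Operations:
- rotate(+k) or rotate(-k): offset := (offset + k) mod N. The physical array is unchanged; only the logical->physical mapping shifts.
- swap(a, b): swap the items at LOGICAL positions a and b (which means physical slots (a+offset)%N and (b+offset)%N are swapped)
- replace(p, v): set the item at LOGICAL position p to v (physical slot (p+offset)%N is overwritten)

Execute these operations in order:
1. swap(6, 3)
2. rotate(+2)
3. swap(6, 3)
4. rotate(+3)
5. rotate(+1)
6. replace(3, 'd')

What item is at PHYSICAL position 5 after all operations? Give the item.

After op 1 (swap(6, 3)): offset=0, physical=[A,B,C,G,E,F,D,H], logical=[A,B,C,G,E,F,D,H]
After op 2 (rotate(+2)): offset=2, physical=[A,B,C,G,E,F,D,H], logical=[C,G,E,F,D,H,A,B]
After op 3 (swap(6, 3)): offset=2, physical=[F,B,C,G,E,A,D,H], logical=[C,G,E,A,D,H,F,B]
After op 4 (rotate(+3)): offset=5, physical=[F,B,C,G,E,A,D,H], logical=[A,D,H,F,B,C,G,E]
After op 5 (rotate(+1)): offset=6, physical=[F,B,C,G,E,A,D,H], logical=[D,H,F,B,C,G,E,A]
After op 6 (replace(3, 'd')): offset=6, physical=[F,d,C,G,E,A,D,H], logical=[D,H,F,d,C,G,E,A]

Answer: A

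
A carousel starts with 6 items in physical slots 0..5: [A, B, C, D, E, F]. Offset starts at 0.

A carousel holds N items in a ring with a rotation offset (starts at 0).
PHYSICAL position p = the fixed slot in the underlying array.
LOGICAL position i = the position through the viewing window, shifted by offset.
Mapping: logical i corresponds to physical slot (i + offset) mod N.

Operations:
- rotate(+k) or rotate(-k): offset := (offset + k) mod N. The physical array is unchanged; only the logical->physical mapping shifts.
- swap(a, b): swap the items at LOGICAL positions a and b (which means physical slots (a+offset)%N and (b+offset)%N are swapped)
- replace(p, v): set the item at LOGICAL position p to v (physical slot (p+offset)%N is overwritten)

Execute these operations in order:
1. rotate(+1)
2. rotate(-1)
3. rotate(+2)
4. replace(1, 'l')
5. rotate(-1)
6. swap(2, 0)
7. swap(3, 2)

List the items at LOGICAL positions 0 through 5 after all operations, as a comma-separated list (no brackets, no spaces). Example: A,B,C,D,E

After op 1 (rotate(+1)): offset=1, physical=[A,B,C,D,E,F], logical=[B,C,D,E,F,A]
After op 2 (rotate(-1)): offset=0, physical=[A,B,C,D,E,F], logical=[A,B,C,D,E,F]
After op 3 (rotate(+2)): offset=2, physical=[A,B,C,D,E,F], logical=[C,D,E,F,A,B]
After op 4 (replace(1, 'l')): offset=2, physical=[A,B,C,l,E,F], logical=[C,l,E,F,A,B]
After op 5 (rotate(-1)): offset=1, physical=[A,B,C,l,E,F], logical=[B,C,l,E,F,A]
After op 6 (swap(2, 0)): offset=1, physical=[A,l,C,B,E,F], logical=[l,C,B,E,F,A]
After op 7 (swap(3, 2)): offset=1, physical=[A,l,C,E,B,F], logical=[l,C,E,B,F,A]

Answer: l,C,E,B,F,A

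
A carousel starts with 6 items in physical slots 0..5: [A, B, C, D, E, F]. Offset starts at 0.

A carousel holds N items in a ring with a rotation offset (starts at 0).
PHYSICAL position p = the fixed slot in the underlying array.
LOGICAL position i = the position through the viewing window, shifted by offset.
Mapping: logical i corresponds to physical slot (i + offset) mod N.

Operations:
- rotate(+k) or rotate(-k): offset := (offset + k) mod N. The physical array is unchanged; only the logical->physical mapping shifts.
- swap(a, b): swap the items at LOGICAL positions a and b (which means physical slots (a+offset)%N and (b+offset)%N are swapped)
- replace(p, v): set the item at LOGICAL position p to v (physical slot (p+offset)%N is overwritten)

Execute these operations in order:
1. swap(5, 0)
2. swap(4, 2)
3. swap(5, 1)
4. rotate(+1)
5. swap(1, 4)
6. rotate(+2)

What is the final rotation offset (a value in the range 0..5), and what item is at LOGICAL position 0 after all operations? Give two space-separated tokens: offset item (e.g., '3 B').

Answer: 3 D

Derivation:
After op 1 (swap(5, 0)): offset=0, physical=[F,B,C,D,E,A], logical=[F,B,C,D,E,A]
After op 2 (swap(4, 2)): offset=0, physical=[F,B,E,D,C,A], logical=[F,B,E,D,C,A]
After op 3 (swap(5, 1)): offset=0, physical=[F,A,E,D,C,B], logical=[F,A,E,D,C,B]
After op 4 (rotate(+1)): offset=1, physical=[F,A,E,D,C,B], logical=[A,E,D,C,B,F]
After op 5 (swap(1, 4)): offset=1, physical=[F,A,B,D,C,E], logical=[A,B,D,C,E,F]
After op 6 (rotate(+2)): offset=3, physical=[F,A,B,D,C,E], logical=[D,C,E,F,A,B]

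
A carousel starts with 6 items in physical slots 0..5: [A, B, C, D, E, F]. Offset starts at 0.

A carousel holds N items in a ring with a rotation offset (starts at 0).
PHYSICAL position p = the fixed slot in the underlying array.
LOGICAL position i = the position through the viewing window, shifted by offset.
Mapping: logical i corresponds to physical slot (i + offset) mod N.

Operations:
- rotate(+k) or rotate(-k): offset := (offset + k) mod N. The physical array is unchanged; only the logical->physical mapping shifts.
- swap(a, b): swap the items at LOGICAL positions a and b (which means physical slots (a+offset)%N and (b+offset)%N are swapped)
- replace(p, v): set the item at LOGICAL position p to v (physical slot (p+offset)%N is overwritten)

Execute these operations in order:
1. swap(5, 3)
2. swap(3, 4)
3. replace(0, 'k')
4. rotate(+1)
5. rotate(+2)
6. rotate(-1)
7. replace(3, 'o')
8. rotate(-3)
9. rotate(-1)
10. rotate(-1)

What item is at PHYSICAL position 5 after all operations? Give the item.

Answer: o

Derivation:
After op 1 (swap(5, 3)): offset=0, physical=[A,B,C,F,E,D], logical=[A,B,C,F,E,D]
After op 2 (swap(3, 4)): offset=0, physical=[A,B,C,E,F,D], logical=[A,B,C,E,F,D]
After op 3 (replace(0, 'k')): offset=0, physical=[k,B,C,E,F,D], logical=[k,B,C,E,F,D]
After op 4 (rotate(+1)): offset=1, physical=[k,B,C,E,F,D], logical=[B,C,E,F,D,k]
After op 5 (rotate(+2)): offset=3, physical=[k,B,C,E,F,D], logical=[E,F,D,k,B,C]
After op 6 (rotate(-1)): offset=2, physical=[k,B,C,E,F,D], logical=[C,E,F,D,k,B]
After op 7 (replace(3, 'o')): offset=2, physical=[k,B,C,E,F,o], logical=[C,E,F,o,k,B]
After op 8 (rotate(-3)): offset=5, physical=[k,B,C,E,F,o], logical=[o,k,B,C,E,F]
After op 9 (rotate(-1)): offset=4, physical=[k,B,C,E,F,o], logical=[F,o,k,B,C,E]
After op 10 (rotate(-1)): offset=3, physical=[k,B,C,E,F,o], logical=[E,F,o,k,B,C]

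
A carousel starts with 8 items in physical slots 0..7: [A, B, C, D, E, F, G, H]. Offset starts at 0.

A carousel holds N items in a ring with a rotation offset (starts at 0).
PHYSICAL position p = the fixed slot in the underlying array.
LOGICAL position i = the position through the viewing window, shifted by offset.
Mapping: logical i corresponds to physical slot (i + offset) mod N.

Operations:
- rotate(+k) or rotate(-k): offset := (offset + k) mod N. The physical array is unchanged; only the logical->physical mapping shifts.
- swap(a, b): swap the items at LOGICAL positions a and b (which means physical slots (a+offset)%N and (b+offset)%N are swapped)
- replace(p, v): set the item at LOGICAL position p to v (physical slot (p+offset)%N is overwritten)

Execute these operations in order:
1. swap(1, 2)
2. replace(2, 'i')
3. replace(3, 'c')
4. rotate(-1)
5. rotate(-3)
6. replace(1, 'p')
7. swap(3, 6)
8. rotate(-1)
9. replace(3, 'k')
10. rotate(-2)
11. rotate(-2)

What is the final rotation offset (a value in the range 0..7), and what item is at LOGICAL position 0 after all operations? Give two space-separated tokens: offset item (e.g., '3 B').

Answer: 7 i

Derivation:
After op 1 (swap(1, 2)): offset=0, physical=[A,C,B,D,E,F,G,H], logical=[A,C,B,D,E,F,G,H]
After op 2 (replace(2, 'i')): offset=0, physical=[A,C,i,D,E,F,G,H], logical=[A,C,i,D,E,F,G,H]
After op 3 (replace(3, 'c')): offset=0, physical=[A,C,i,c,E,F,G,H], logical=[A,C,i,c,E,F,G,H]
After op 4 (rotate(-1)): offset=7, physical=[A,C,i,c,E,F,G,H], logical=[H,A,C,i,c,E,F,G]
After op 5 (rotate(-3)): offset=4, physical=[A,C,i,c,E,F,G,H], logical=[E,F,G,H,A,C,i,c]
After op 6 (replace(1, 'p')): offset=4, physical=[A,C,i,c,E,p,G,H], logical=[E,p,G,H,A,C,i,c]
After op 7 (swap(3, 6)): offset=4, physical=[A,C,H,c,E,p,G,i], logical=[E,p,G,i,A,C,H,c]
After op 8 (rotate(-1)): offset=3, physical=[A,C,H,c,E,p,G,i], logical=[c,E,p,G,i,A,C,H]
After op 9 (replace(3, 'k')): offset=3, physical=[A,C,H,c,E,p,k,i], logical=[c,E,p,k,i,A,C,H]
After op 10 (rotate(-2)): offset=1, physical=[A,C,H,c,E,p,k,i], logical=[C,H,c,E,p,k,i,A]
After op 11 (rotate(-2)): offset=7, physical=[A,C,H,c,E,p,k,i], logical=[i,A,C,H,c,E,p,k]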